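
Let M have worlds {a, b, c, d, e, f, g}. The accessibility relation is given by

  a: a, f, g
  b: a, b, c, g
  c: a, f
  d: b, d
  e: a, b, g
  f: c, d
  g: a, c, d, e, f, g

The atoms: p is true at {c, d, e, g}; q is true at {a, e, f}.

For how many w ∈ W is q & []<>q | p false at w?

3

a: q & []<>q is F, p is F. ✗
b: q & []<>q is F, p is F. ✗
c: q & []<>q is F, p is T. ✓
d: q & []<>q is F, p is T. ✓
e: q & []<>q is T, p is T. ✓
f: q & []<>q is F, p is F. ✗
g: q & []<>q is F, p is T. ✓
Satisfying worlds: {c, d, e, g}.
So q & []<>q | p fails at the other 3 worlds.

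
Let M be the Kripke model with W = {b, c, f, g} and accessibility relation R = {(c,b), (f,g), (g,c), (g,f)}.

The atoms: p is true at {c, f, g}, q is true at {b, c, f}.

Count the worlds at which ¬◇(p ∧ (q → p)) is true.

b: ◇(p ∧ (q → p)) is F. ✓
c: ◇(p ∧ (q → p)) is F. ✓
f: ◇(p ∧ (q → p)) is T. ✗
g: ◇(p ∧ (q → p)) is T. ✗
Satisfying worlds: {b, c}.

2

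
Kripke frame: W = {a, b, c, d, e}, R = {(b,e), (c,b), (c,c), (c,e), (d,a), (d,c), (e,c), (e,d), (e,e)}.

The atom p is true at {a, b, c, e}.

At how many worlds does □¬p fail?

a: no successors, so □¬p holds vacuously. ✓
b: successors {e}; ¬p there: e:F. ✗
c: successors {b, c, e}; ¬p there: b:F, c:F, e:F. ✗
d: successors {a, c}; ¬p there: a:F, c:F. ✗
e: successors {c, d, e}; ¬p there: c:F, d:T, e:F. ✗
Satisfying worlds: {a}.
So □¬p fails at the other 4 worlds.

4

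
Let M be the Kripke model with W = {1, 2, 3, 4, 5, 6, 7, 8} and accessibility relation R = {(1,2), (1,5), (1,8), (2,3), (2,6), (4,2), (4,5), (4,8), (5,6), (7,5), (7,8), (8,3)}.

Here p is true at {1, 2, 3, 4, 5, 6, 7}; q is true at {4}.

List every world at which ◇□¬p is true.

1: successors {2, 5, 8}; □¬p there: 2:F, 5:F, 8:F. ✗
2: successors {3, 6}; □¬p there: 3:T, 6:T. ✓
3: no successors, so ◇□¬p fails. ✗
4: successors {2, 5, 8}; □¬p there: 2:F, 5:F, 8:F. ✗
5: successors {6}; □¬p there: 6:T. ✓
6: no successors, so ◇□¬p fails. ✗
7: successors {5, 8}; □¬p there: 5:F, 8:F. ✗
8: successors {3}; □¬p there: 3:T. ✓

{2, 5, 8}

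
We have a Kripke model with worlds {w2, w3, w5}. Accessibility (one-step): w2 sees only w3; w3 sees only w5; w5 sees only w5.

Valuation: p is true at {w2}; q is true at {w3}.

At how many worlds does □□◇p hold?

0

w2: successors {w3}; □◇p there: w3:F. ✗
w3: successors {w5}; □◇p there: w5:F. ✗
w5: successors {w5}; □◇p there: w5:F. ✗
Satisfying worlds: ∅.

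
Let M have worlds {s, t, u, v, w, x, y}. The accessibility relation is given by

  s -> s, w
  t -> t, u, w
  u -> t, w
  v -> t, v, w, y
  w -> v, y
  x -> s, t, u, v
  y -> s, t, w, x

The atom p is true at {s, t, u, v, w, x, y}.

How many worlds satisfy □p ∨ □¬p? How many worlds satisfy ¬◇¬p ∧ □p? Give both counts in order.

For □p ∨ □¬p:
s: □p is T, □¬p is F. ✓
t: □p is T, □¬p is F. ✓
u: □p is T, □¬p is F. ✓
v: □p is T, □¬p is F. ✓
w: □p is T, □¬p is F. ✓
x: □p is T, □¬p is F. ✓
y: □p is T, □¬p is F. ✓
— 7 worlds.
For ¬◇¬p ∧ □p:
s: ¬◇¬p is T, □p is T. ✓
t: ¬◇¬p is T, □p is T. ✓
u: ¬◇¬p is T, □p is T. ✓
v: ¬◇¬p is T, □p is T. ✓
w: ¬◇¬p is T, □p is T. ✓
x: ¬◇¬p is T, □p is T. ✓
y: ¬◇¬p is T, □p is T. ✓
— 7 worlds.

7 and 7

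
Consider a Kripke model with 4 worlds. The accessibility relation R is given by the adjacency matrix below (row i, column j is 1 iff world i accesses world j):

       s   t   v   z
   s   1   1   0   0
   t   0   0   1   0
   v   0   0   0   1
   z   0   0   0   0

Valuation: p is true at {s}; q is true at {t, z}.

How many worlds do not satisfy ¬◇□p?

1

s: ◇□p is F. ✓
t: ◇□p is F. ✓
v: ◇□p is T. ✗
z: ◇□p is F. ✓
Satisfying worlds: {s, t, z}.
So ¬◇□p fails at the other 1 world.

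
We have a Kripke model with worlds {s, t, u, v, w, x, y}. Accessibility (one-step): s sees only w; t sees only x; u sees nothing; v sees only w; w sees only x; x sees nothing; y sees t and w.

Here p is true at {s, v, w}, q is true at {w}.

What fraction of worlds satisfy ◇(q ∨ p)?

3/7

s: successors {w}; q ∨ p there: w:T. ✓
t: successors {x}; q ∨ p there: x:F. ✗
u: no successors, so ◇(q ∨ p) fails. ✗
v: successors {w}; q ∨ p there: w:T. ✓
w: successors {x}; q ∨ p there: x:F. ✗
x: no successors, so ◇(q ∨ p) fails. ✗
y: successors {t, w}; q ∨ p there: t:F, w:T. ✓
That's 3 of 7 worlds, so 3/7.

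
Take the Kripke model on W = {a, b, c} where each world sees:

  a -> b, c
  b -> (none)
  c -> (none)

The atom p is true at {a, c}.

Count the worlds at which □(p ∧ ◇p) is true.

a: successors {b, c}; p ∧ ◇p there: b:F, c:F. ✗
b: no successors, so □(p ∧ ◇p) holds vacuously. ✓
c: no successors, so □(p ∧ ◇p) holds vacuously. ✓
Satisfying worlds: {b, c}.

2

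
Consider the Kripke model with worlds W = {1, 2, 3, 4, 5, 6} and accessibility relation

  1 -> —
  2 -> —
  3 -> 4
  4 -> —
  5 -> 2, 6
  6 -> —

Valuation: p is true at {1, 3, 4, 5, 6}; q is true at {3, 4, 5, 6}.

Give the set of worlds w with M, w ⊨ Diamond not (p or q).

{5}

1: no successors, so Diamond not (p or q) fails. ✗
2: no successors, so Diamond not (p or q) fails. ✗
3: successors {4}; not (p or q) there: 4:F. ✗
4: no successors, so Diamond not (p or q) fails. ✗
5: successors {2, 6}; not (p or q) there: 2:T, 6:F. ✓
6: no successors, so Diamond not (p or q) fails. ✗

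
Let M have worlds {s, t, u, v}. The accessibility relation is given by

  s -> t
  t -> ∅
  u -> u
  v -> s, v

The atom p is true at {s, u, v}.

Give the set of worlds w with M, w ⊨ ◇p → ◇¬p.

s: ◇p is F, ◇¬p is T. ✓
t: ◇p is F, ◇¬p is F. ✓
u: ◇p is T, ◇¬p is F. ✗
v: ◇p is T, ◇¬p is F. ✗

{s, t}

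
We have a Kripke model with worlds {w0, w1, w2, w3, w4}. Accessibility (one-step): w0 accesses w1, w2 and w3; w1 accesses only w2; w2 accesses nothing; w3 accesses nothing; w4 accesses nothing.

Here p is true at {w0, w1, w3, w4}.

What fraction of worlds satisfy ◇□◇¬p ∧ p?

2/5

w0: ◇□◇¬p is T, p is T. ✓
w1: ◇□◇¬p is T, p is T. ✓
w2: ◇□◇¬p is F, p is F. ✗
w3: ◇□◇¬p is F, p is T. ✗
w4: ◇□◇¬p is F, p is T. ✗
That's 2 of 5 worlds, so 2/5.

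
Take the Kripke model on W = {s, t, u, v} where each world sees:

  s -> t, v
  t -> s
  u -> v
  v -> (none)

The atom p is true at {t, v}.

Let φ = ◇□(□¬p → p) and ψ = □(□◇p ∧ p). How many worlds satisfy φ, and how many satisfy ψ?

3 and 3

For ◇□(□¬p → p):
s: successors {t, v}; □(□¬p → p) there: t:T, v:T. ✓
t: successors {s}; □(□¬p → p) there: s:T. ✓
u: successors {v}; □(□¬p → p) there: v:T. ✓
v: no successors, so ◇□(□¬p → p) fails. ✗
— 3 worlds.
For □(□◇p ∧ p):
s: successors {t, v}; □◇p ∧ p there: t:T, v:T. ✓
t: successors {s}; □◇p ∧ p there: s:F. ✗
u: successors {v}; □◇p ∧ p there: v:T. ✓
v: no successors, so □(□◇p ∧ p) holds vacuously. ✓
— 3 worlds.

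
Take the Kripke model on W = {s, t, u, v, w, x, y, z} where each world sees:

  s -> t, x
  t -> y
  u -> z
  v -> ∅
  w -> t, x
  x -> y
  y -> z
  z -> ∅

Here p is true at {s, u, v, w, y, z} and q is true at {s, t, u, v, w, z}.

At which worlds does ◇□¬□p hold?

{u, y}

s: successors {t, x}; □¬□p there: t:F, x:F. ✗
t: successors {y}; □¬□p there: y:F. ✗
u: successors {z}; □¬□p there: z:T. ✓
v: no successors, so ◇□¬□p fails. ✗
w: successors {t, x}; □¬□p there: t:F, x:F. ✗
x: successors {y}; □¬□p there: y:F. ✗
y: successors {z}; □¬□p there: z:T. ✓
z: no successors, so ◇□¬□p fails. ✗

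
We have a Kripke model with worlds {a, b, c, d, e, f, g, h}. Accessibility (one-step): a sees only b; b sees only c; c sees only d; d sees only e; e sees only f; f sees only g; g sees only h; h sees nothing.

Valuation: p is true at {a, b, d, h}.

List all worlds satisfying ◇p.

{a, c, g}

a: successors {b}; p there: b:T. ✓
b: successors {c}; p there: c:F. ✗
c: successors {d}; p there: d:T. ✓
d: successors {e}; p there: e:F. ✗
e: successors {f}; p there: f:F. ✗
f: successors {g}; p there: g:F. ✗
g: successors {h}; p there: h:T. ✓
h: no successors, so ◇p fails. ✗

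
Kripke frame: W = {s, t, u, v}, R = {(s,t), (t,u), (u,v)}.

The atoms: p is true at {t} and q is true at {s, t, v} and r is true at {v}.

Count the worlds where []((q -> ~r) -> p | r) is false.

1

s: successors {t}; (q -> ~r) -> p | r there: t:T. ✓
t: successors {u}; (q -> ~r) -> p | r there: u:F. ✗
u: successors {v}; (q -> ~r) -> p | r there: v:T. ✓
v: no successors, so []((q -> ~r) -> p | r) holds vacuously. ✓
Satisfying worlds: {s, u, v}.
So []((q -> ~r) -> p | r) fails at the other 1 world.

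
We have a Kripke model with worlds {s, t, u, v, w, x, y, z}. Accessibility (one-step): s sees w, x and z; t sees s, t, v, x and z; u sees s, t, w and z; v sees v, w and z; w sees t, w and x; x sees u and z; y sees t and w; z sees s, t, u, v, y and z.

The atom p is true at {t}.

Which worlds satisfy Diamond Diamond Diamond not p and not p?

s: Diamond Diamond Diamond not p is T, not p is T. ✓
t: Diamond Diamond Diamond not p is T, not p is F. ✗
u: Diamond Diamond Diamond not p is T, not p is T. ✓
v: Diamond Diamond Diamond not p is T, not p is T. ✓
w: Diamond Diamond Diamond not p is T, not p is T. ✓
x: Diamond Diamond Diamond not p is T, not p is T. ✓
y: Diamond Diamond Diamond not p is T, not p is T. ✓
z: Diamond Diamond Diamond not p is T, not p is T. ✓

{s, u, v, w, x, y, z}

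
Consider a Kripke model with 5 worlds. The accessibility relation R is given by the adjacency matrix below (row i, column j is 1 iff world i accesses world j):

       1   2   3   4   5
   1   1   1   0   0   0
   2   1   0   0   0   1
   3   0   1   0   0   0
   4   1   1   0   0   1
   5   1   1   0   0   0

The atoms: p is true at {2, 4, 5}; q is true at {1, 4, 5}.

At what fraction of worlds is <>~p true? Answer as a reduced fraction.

1: successors {1, 2}; ~p there: 1:T, 2:F. ✓
2: successors {1, 5}; ~p there: 1:T, 5:F. ✓
3: successors {2}; ~p there: 2:F. ✗
4: successors {1, 2, 5}; ~p there: 1:T, 2:F, 5:F. ✓
5: successors {1, 2}; ~p there: 1:T, 2:F. ✓
That's 4 of 5 worlds, so 4/5.

4/5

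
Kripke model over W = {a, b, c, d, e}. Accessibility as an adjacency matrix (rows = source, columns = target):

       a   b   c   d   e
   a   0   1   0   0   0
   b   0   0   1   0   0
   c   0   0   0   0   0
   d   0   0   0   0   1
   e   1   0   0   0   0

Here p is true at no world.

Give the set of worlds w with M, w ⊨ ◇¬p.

{a, b, d, e}

a: successors {b}; ¬p there: b:T. ✓
b: successors {c}; ¬p there: c:T. ✓
c: no successors, so ◇¬p fails. ✗
d: successors {e}; ¬p there: e:T. ✓
e: successors {a}; ¬p there: a:T. ✓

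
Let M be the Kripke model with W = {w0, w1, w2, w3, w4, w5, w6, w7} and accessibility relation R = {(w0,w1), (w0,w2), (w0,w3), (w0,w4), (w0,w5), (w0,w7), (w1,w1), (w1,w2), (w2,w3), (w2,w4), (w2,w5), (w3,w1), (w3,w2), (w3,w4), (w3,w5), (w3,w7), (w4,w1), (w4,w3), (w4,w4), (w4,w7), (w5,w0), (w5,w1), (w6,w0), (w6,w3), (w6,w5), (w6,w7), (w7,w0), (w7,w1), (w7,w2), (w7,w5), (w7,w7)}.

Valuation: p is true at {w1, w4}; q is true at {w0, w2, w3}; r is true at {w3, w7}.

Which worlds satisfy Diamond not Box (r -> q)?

{w0, w2, w3, w4, w5, w6, w7}

w0: successors {w1, w2, w3, w4, w5, w7}; not Box (r -> q) there: w1:F, w2:F, w3:T, w4:T, w5:F, w7:T. ✓
w1: successors {w1, w2}; not Box (r -> q) there: w1:F, w2:F. ✗
w2: successors {w3, w4, w5}; not Box (r -> q) there: w3:T, w4:T, w5:F. ✓
w3: successors {w1, w2, w4, w5, w7}; not Box (r -> q) there: w1:F, w2:F, w4:T, w5:F, w7:T. ✓
w4: successors {w1, w3, w4, w7}; not Box (r -> q) there: w1:F, w3:T, w4:T, w7:T. ✓
w5: successors {w0, w1}; not Box (r -> q) there: w0:T, w1:F. ✓
w6: successors {w0, w3, w5, w7}; not Box (r -> q) there: w0:T, w3:T, w5:F, w7:T. ✓
w7: successors {w0, w1, w2, w5, w7}; not Box (r -> q) there: w0:T, w1:F, w2:F, w5:F, w7:T. ✓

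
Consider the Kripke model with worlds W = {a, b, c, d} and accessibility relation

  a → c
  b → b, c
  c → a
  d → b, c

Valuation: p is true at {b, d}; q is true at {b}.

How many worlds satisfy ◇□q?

a: successors {c}; □q there: c:F. ✗
b: successors {b, c}; □q there: b:F, c:F. ✗
c: successors {a}; □q there: a:F. ✗
d: successors {b, c}; □q there: b:F, c:F. ✗
Satisfying worlds: ∅.

0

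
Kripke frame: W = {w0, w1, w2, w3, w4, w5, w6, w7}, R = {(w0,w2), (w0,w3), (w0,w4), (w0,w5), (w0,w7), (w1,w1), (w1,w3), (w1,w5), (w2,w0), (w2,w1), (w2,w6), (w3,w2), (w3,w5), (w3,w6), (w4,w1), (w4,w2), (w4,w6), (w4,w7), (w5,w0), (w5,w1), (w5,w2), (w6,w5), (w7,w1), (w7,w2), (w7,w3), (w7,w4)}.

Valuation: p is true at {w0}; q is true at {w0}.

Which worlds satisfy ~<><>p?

w0: <><>p is T. ✗
w1: <><>p is T. ✗
w2: <><>p is F. ✓
w3: <><>p is T. ✗
w4: <><>p is T. ✗
w5: <><>p is T. ✗
w6: <><>p is T. ✗
w7: <><>p is T. ✗

{w2}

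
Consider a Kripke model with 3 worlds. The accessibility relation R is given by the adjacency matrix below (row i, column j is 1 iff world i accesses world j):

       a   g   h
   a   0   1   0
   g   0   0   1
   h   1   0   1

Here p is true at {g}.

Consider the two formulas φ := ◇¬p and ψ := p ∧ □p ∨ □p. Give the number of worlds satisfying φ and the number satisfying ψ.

2 and 1

For ◇¬p:
a: successors {g}; ¬p there: g:F. ✗
g: successors {h}; ¬p there: h:T. ✓
h: successors {a, h}; ¬p there: a:T, h:T. ✓
— 2 worlds.
For p ∧ □p ∨ □p:
a: p ∧ □p is F, □p is T. ✓
g: p ∧ □p is F, □p is F. ✗
h: p ∧ □p is F, □p is F. ✗
— 1 world.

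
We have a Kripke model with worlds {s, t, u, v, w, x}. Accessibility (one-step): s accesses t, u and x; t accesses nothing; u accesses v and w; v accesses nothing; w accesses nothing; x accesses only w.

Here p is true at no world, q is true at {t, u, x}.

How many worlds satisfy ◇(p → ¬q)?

3

s: successors {t, u, x}; p → ¬q there: t:T, u:T, x:T. ✓
t: no successors, so ◇(p → ¬q) fails. ✗
u: successors {v, w}; p → ¬q there: v:T, w:T. ✓
v: no successors, so ◇(p → ¬q) fails. ✗
w: no successors, so ◇(p → ¬q) fails. ✗
x: successors {w}; p → ¬q there: w:T. ✓
Satisfying worlds: {s, u, x}.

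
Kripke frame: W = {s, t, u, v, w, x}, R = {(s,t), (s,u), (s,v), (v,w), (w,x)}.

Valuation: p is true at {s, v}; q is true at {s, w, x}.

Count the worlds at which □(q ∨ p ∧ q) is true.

s: successors {t, u, v}; q ∨ p ∧ q there: t:F, u:F, v:F. ✗
t: no successors, so □(q ∨ p ∧ q) holds vacuously. ✓
u: no successors, so □(q ∨ p ∧ q) holds vacuously. ✓
v: successors {w}; q ∨ p ∧ q there: w:T. ✓
w: successors {x}; q ∨ p ∧ q there: x:T. ✓
x: no successors, so □(q ∨ p ∧ q) holds vacuously. ✓
Satisfying worlds: {t, u, v, w, x}.

5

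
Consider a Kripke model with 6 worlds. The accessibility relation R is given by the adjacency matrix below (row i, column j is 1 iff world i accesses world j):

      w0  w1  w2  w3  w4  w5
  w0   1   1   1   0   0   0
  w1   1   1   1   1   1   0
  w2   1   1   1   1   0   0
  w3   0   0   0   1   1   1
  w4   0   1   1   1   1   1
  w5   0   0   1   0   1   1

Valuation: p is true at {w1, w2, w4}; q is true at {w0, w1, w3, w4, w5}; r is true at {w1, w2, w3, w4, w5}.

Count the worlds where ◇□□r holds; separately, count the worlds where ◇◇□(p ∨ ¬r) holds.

For ◇□□r:
w0: successors {w0, w1, w2}; □□r there: w0:F, w1:F, w2:F. ✗
w1: successors {w0, w1, w2, w3, w4}; □□r there: w0:F, w1:F, w2:F, w3:T, w4:F. ✓
w2: successors {w0, w1, w2, w3}; □□r there: w0:F, w1:F, w2:F, w3:T. ✓
w3: successors {w3, w4, w5}; □□r there: w3:T, w4:F, w5:F. ✓
w4: successors {w1, w2, w3, w4, w5}; □□r there: w1:F, w2:F, w3:T, w4:F, w5:F. ✓
w5: successors {w2, w4, w5}; □□r there: w2:F, w4:F, w5:F. ✗
— 4 worlds.
For ◇◇□(p ∨ ¬r):
w0: successors {w0, w1, w2}; ◇□(p ∨ ¬r) there: w0:T, w1:T, w2:T. ✓
w1: successors {w0, w1, w2, w3, w4}; ◇□(p ∨ ¬r) there: w0:T, w1:T, w2:T, w3:F, w4:F. ✓
w2: successors {w0, w1, w2, w3}; ◇□(p ∨ ¬r) there: w0:T, w1:T, w2:T, w3:F. ✓
w3: successors {w3, w4, w5}; ◇□(p ∨ ¬r) there: w3:F, w4:F, w5:F. ✗
w4: successors {w1, w2, w3, w4, w5}; ◇□(p ∨ ¬r) there: w1:T, w2:T, w3:F, w4:F, w5:F. ✓
w5: successors {w2, w4, w5}; ◇□(p ∨ ¬r) there: w2:T, w4:F, w5:F. ✓
— 5 worlds.

4 and 5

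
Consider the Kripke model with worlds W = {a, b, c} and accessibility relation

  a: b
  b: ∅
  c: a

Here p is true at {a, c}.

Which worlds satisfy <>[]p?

a: successors {b}; []p there: b:T. ✓
b: no successors, so <>[]p fails. ✗
c: successors {a}; []p there: a:F. ✗

{a}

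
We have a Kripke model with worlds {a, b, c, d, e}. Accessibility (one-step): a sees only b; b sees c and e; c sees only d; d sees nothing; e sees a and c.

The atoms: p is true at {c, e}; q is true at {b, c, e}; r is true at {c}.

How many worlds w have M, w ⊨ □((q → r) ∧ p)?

1

a: successors {b}; (q → r) ∧ p there: b:F. ✗
b: successors {c, e}; (q → r) ∧ p there: c:T, e:F. ✗
c: successors {d}; (q → r) ∧ p there: d:F. ✗
d: no successors, so □((q → r) ∧ p) holds vacuously. ✓
e: successors {a, c}; (q → r) ∧ p there: a:F, c:T. ✗
Satisfying worlds: {d}.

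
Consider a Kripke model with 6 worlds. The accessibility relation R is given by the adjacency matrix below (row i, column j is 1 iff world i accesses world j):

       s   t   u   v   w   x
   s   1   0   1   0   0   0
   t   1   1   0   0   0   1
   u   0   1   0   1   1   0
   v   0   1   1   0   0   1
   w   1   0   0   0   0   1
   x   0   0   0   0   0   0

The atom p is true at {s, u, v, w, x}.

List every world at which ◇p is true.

{s, t, u, v, w}

s: successors {s, u}; p there: s:T, u:T. ✓
t: successors {s, t, x}; p there: s:T, t:F, x:T. ✓
u: successors {t, v, w}; p there: t:F, v:T, w:T. ✓
v: successors {t, u, x}; p there: t:F, u:T, x:T. ✓
w: successors {s, x}; p there: s:T, x:T. ✓
x: no successors, so ◇p fails. ✗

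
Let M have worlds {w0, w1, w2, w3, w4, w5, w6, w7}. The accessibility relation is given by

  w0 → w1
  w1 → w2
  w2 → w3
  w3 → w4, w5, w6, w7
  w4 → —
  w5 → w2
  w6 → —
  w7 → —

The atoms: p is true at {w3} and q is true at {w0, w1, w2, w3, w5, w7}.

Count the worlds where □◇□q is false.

3

w0: successors {w1}; ◇□q there: w1:T. ✓
w1: successors {w2}; ◇□q there: w2:F. ✗
w2: successors {w3}; ◇□q there: w3:T. ✓
w3: successors {w4, w5, w6, w7}; ◇□q there: w4:F, w5:T, w6:F, w7:F. ✗
w4: no successors, so □◇□q holds vacuously. ✓
w5: successors {w2}; ◇□q there: w2:F. ✗
w6: no successors, so □◇□q holds vacuously. ✓
w7: no successors, so □◇□q holds vacuously. ✓
Satisfying worlds: {w0, w2, w4, w6, w7}.
So □◇□q fails at the other 3 worlds.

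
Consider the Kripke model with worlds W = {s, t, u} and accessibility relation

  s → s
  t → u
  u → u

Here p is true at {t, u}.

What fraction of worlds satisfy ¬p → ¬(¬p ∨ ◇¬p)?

s: ¬p is T, ¬(¬p ∨ ◇¬p) is F. ✗
t: ¬p is F, ¬(¬p ∨ ◇¬p) is T. ✓
u: ¬p is F, ¬(¬p ∨ ◇¬p) is T. ✓
That's 2 of 3 worlds, so 2/3.

2/3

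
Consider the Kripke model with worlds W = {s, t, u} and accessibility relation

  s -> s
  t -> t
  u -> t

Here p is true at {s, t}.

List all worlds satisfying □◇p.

{s, t, u}

s: successors {s}; ◇p there: s:T. ✓
t: successors {t}; ◇p there: t:T. ✓
u: successors {t}; ◇p there: t:T. ✓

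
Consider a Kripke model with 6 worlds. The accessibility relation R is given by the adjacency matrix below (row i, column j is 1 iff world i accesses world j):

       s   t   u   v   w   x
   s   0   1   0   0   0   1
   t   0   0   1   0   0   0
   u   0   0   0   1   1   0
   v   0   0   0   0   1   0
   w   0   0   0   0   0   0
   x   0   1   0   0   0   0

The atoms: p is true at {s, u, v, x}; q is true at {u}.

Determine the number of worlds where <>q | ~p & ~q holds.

2

s: <>q is F, ~p & ~q is F. ✗
t: <>q is T, ~p & ~q is T. ✓
u: <>q is F, ~p & ~q is F. ✗
v: <>q is F, ~p & ~q is F. ✗
w: <>q is F, ~p & ~q is T. ✓
x: <>q is F, ~p & ~q is F. ✗
Satisfying worlds: {t, w}.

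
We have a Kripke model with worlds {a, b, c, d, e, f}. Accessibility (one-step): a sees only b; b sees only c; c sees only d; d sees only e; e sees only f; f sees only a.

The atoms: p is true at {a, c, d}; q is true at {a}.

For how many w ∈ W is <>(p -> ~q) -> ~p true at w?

a: <>(p -> ~q) is T, ~p is F. ✗
b: <>(p -> ~q) is T, ~p is T. ✓
c: <>(p -> ~q) is T, ~p is F. ✗
d: <>(p -> ~q) is T, ~p is F. ✗
e: <>(p -> ~q) is T, ~p is T. ✓
f: <>(p -> ~q) is F, ~p is T. ✓
Satisfying worlds: {b, e, f}.

3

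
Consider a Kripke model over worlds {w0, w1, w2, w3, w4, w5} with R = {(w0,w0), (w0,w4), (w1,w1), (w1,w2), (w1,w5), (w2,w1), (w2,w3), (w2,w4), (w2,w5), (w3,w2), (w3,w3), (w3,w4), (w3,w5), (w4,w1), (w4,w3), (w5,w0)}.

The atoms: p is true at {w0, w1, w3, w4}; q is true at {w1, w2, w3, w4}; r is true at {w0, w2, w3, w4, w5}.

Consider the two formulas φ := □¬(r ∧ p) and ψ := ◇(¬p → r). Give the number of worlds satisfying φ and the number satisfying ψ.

1 and 6

For □¬(r ∧ p):
w0: successors {w0, w4}; ¬(r ∧ p) there: w0:F, w4:F. ✗
w1: successors {w1, w2, w5}; ¬(r ∧ p) there: w1:T, w2:T, w5:T. ✓
w2: successors {w1, w3, w4, w5}; ¬(r ∧ p) there: w1:T, w3:F, w4:F, w5:T. ✗
w3: successors {w2, w3, w4, w5}; ¬(r ∧ p) there: w2:T, w3:F, w4:F, w5:T. ✗
w4: successors {w1, w3}; ¬(r ∧ p) there: w1:T, w3:F. ✗
w5: successors {w0}; ¬(r ∧ p) there: w0:F. ✗
— 1 world.
For ◇(¬p → r):
w0: successors {w0, w4}; ¬p → r there: w0:T, w4:T. ✓
w1: successors {w1, w2, w5}; ¬p → r there: w1:T, w2:T, w5:T. ✓
w2: successors {w1, w3, w4, w5}; ¬p → r there: w1:T, w3:T, w4:T, w5:T. ✓
w3: successors {w2, w3, w4, w5}; ¬p → r there: w2:T, w3:T, w4:T, w5:T. ✓
w4: successors {w1, w3}; ¬p → r there: w1:T, w3:T. ✓
w5: successors {w0}; ¬p → r there: w0:T. ✓
— 6 worlds.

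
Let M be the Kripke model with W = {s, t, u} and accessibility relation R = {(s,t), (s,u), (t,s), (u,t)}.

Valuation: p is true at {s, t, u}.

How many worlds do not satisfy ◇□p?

s: successors {t, u}; □p there: t:T, u:T. ✓
t: successors {s}; □p there: s:T. ✓
u: successors {t}; □p there: t:T. ✓
Satisfying worlds: {s, t, u}.
So ◇□p fails at the other 0 worlds.

0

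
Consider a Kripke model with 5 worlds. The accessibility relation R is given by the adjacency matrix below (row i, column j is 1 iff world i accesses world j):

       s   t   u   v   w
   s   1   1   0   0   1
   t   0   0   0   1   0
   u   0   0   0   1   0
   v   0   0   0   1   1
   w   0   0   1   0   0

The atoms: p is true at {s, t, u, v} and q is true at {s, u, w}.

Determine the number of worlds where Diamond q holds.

s: successors {s, t, w}; q there: s:T, t:F, w:T. ✓
t: successors {v}; q there: v:F. ✗
u: successors {v}; q there: v:F. ✗
v: successors {v, w}; q there: v:F, w:T. ✓
w: successors {u}; q there: u:T. ✓
Satisfying worlds: {s, v, w}.

3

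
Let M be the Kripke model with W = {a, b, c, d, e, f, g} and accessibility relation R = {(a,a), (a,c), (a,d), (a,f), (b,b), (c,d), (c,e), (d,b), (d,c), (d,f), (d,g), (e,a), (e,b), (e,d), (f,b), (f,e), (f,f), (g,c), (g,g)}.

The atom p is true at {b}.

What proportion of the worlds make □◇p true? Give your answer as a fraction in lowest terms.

3/7

a: successors {a, c, d, f}; ◇p there: a:F, c:F, d:T, f:T. ✗
b: successors {b}; ◇p there: b:T. ✓
c: successors {d, e}; ◇p there: d:T, e:T. ✓
d: successors {b, c, f, g}; ◇p there: b:T, c:F, f:T, g:F. ✗
e: successors {a, b, d}; ◇p there: a:F, b:T, d:T. ✗
f: successors {b, e, f}; ◇p there: b:T, e:T, f:T. ✓
g: successors {c, g}; ◇p there: c:F, g:F. ✗
That's 3 of 7 worlds, so 3/7.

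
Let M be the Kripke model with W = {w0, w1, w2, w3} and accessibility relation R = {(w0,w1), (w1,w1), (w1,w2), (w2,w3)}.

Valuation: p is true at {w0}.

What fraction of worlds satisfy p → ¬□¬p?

3/4

w0: p is T, ¬□¬p is F. ✗
w1: p is F, ¬□¬p is F. ✓
w2: p is F, ¬□¬p is F. ✓
w3: p is F, ¬□¬p is F. ✓
That's 3 of 4 worlds, so 3/4.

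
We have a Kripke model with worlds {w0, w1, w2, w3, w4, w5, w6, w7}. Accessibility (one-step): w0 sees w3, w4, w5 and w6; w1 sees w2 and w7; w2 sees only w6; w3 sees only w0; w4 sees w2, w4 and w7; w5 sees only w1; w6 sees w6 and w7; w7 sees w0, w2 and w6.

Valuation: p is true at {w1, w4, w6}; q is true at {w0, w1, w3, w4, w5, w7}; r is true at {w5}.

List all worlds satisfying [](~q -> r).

{w3, w5}

w0: successors {w3, w4, w5, w6}; ~q -> r there: w3:T, w4:T, w5:T, w6:F. ✗
w1: successors {w2, w7}; ~q -> r there: w2:F, w7:T. ✗
w2: successors {w6}; ~q -> r there: w6:F. ✗
w3: successors {w0}; ~q -> r there: w0:T. ✓
w4: successors {w2, w4, w7}; ~q -> r there: w2:F, w4:T, w7:T. ✗
w5: successors {w1}; ~q -> r there: w1:T. ✓
w6: successors {w6, w7}; ~q -> r there: w6:F, w7:T. ✗
w7: successors {w0, w2, w6}; ~q -> r there: w0:T, w2:F, w6:F. ✗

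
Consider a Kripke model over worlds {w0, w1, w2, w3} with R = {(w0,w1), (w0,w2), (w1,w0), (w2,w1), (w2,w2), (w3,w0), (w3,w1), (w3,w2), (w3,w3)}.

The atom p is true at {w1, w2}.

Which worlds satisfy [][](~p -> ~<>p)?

{w1}

w0: successors {w1, w2}; [](~p -> ~<>p) there: w1:F, w2:T. ✗
w1: successors {w0}; [](~p -> ~<>p) there: w0:T. ✓
w2: successors {w1, w2}; [](~p -> ~<>p) there: w1:F, w2:T. ✗
w3: successors {w0, w1, w2, w3}; [](~p -> ~<>p) there: w0:T, w1:F, w2:T, w3:F. ✗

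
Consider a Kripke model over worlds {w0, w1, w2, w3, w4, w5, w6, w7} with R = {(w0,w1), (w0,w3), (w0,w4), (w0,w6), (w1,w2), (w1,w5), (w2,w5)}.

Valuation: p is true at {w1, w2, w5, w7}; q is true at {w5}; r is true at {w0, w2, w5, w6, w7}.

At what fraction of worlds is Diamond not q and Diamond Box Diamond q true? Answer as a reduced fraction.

1/4

w0: Diamond not q is T, Diamond Box Diamond q is T. ✓
w1: Diamond not q is T, Diamond Box Diamond q is T. ✓
w2: Diamond not q is F, Diamond Box Diamond q is T. ✗
w3: Diamond not q is F, Diamond Box Diamond q is F. ✗
w4: Diamond not q is F, Diamond Box Diamond q is F. ✗
w5: Diamond not q is F, Diamond Box Diamond q is F. ✗
w6: Diamond not q is F, Diamond Box Diamond q is F. ✗
w7: Diamond not q is F, Diamond Box Diamond q is F. ✗
That's 2 of 8 worlds, so 2/8 = 1/4.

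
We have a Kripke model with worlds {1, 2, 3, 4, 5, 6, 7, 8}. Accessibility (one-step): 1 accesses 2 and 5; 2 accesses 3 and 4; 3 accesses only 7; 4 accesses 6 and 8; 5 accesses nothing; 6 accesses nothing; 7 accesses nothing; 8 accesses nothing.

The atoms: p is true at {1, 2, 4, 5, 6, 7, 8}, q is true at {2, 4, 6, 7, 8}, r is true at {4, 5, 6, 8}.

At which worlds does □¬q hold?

1: successors {2, 5}; ¬q there: 2:F, 5:T. ✗
2: successors {3, 4}; ¬q there: 3:T, 4:F. ✗
3: successors {7}; ¬q there: 7:F. ✗
4: successors {6, 8}; ¬q there: 6:F, 8:F. ✗
5: no successors, so □¬q holds vacuously. ✓
6: no successors, so □¬q holds vacuously. ✓
7: no successors, so □¬q holds vacuously. ✓
8: no successors, so □¬q holds vacuously. ✓

{5, 6, 7, 8}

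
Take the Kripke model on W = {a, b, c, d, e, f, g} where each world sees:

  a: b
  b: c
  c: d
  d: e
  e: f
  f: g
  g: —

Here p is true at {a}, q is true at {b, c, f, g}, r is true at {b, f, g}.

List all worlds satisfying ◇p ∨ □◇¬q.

{b, c, g}

a: ◇p is F, □◇¬q is F. ✗
b: ◇p is F, □◇¬q is T. ✓
c: ◇p is F, □◇¬q is T. ✓
d: ◇p is F, □◇¬q is F. ✗
e: ◇p is F, □◇¬q is F. ✗
f: ◇p is F, □◇¬q is F. ✗
g: ◇p is F, □◇¬q is T. ✓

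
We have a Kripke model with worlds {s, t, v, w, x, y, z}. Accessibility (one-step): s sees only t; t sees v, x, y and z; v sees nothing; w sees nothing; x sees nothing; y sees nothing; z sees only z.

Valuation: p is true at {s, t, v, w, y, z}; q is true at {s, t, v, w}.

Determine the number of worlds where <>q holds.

s: successors {t}; q there: t:T. ✓
t: successors {v, x, y, z}; q there: v:T, x:F, y:F, z:F. ✓
v: no successors, so <>q fails. ✗
w: no successors, so <>q fails. ✗
x: no successors, so <>q fails. ✗
y: no successors, so <>q fails. ✗
z: successors {z}; q there: z:F. ✗
Satisfying worlds: {s, t}.

2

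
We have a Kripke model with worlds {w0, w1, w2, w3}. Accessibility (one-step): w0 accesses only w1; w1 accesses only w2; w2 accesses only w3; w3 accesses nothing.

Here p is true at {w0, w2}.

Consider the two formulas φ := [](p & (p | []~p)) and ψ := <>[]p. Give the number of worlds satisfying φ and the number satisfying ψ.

For [](p & (p | []~p)):
w0: successors {w1}; p & (p | []~p) there: w1:F. ✗
w1: successors {w2}; p & (p | []~p) there: w2:T. ✓
w2: successors {w3}; p & (p | []~p) there: w3:F. ✗
w3: no successors, so [](p & (p | []~p)) holds vacuously. ✓
— 2 worlds.
For <>[]p:
w0: successors {w1}; []p there: w1:T. ✓
w1: successors {w2}; []p there: w2:F. ✗
w2: successors {w3}; []p there: w3:T. ✓
w3: no successors, so <>[]p fails. ✗
— 2 worlds.

2 and 2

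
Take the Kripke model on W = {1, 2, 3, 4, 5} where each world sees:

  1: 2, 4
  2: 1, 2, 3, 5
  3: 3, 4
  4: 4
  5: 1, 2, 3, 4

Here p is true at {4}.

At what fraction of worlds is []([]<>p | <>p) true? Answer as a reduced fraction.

2/5

1: successors {2, 4}; []<>p | <>p there: 2:F, 4:T. ✗
2: successors {1, 2, 3, 5}; []<>p | <>p there: 1:T, 2:F, 3:T, 5:T. ✗
3: successors {3, 4}; []<>p | <>p there: 3:T, 4:T. ✓
4: successors {4}; []<>p | <>p there: 4:T. ✓
5: successors {1, 2, 3, 4}; []<>p | <>p there: 1:T, 2:F, 3:T, 4:T. ✗
That's 2 of 5 worlds, so 2/5.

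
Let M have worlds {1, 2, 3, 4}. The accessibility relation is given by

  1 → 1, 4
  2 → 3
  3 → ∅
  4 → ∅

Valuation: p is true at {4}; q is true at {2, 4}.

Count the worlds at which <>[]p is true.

1: successors {1, 4}; []p there: 1:F, 4:T. ✓
2: successors {3}; []p there: 3:T. ✓
3: no successors, so <>[]p fails. ✗
4: no successors, so <>[]p fails. ✗
Satisfying worlds: {1, 2}.

2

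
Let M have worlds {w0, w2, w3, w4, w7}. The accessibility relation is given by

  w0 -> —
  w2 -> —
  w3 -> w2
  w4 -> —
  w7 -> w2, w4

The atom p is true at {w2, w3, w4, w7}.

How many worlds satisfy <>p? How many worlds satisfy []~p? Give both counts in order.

2 and 3

For <>p:
w0: no successors, so <>p fails. ✗
w2: no successors, so <>p fails. ✗
w3: successors {w2}; p there: w2:T. ✓
w4: no successors, so <>p fails. ✗
w7: successors {w2, w4}; p there: w2:T, w4:T. ✓
— 2 worlds.
For []~p:
w0: no successors, so []~p holds vacuously. ✓
w2: no successors, so []~p holds vacuously. ✓
w3: successors {w2}; ~p there: w2:F. ✗
w4: no successors, so []~p holds vacuously. ✓
w7: successors {w2, w4}; ~p there: w2:F, w4:F. ✗
— 3 worlds.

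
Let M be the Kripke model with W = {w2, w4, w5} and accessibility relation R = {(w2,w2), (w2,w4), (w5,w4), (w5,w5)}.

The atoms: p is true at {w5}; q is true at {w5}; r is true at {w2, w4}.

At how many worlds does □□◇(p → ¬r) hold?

1

w2: successors {w2, w4}; □◇(p → ¬r) there: w2:F, w4:T. ✗
w4: no successors, so □□◇(p → ¬r) holds vacuously. ✓
w5: successors {w4, w5}; □◇(p → ¬r) there: w4:T, w5:F. ✗
Satisfying worlds: {w4}.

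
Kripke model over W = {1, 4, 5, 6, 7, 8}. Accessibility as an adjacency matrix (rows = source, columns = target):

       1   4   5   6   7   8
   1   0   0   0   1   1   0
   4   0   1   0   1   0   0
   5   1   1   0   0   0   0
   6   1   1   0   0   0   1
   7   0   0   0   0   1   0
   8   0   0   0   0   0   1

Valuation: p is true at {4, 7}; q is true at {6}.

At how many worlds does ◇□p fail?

4

1: successors {6, 7}; □p there: 6:F, 7:T. ✓
4: successors {4, 6}; □p there: 4:F, 6:F. ✗
5: successors {1, 4}; □p there: 1:F, 4:F. ✗
6: successors {1, 4, 8}; □p there: 1:F, 4:F, 8:F. ✗
7: successors {7}; □p there: 7:T. ✓
8: successors {8}; □p there: 8:F. ✗
Satisfying worlds: {1, 7}.
So ◇□p fails at the other 4 worlds.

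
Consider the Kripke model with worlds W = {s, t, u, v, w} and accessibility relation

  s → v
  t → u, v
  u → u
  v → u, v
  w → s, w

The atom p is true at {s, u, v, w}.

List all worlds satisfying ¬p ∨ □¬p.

s: ¬p is F, □¬p is F. ✗
t: ¬p is T, □¬p is F. ✓
u: ¬p is F, □¬p is F. ✗
v: ¬p is F, □¬p is F. ✗
w: ¬p is F, □¬p is F. ✗

{t}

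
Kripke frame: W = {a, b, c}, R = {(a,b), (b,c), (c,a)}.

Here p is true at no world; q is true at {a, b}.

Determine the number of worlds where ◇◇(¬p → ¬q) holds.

1

a: successors {b}; ◇(¬p → ¬q) there: b:T. ✓
b: successors {c}; ◇(¬p → ¬q) there: c:F. ✗
c: successors {a}; ◇(¬p → ¬q) there: a:F. ✗
Satisfying worlds: {a}.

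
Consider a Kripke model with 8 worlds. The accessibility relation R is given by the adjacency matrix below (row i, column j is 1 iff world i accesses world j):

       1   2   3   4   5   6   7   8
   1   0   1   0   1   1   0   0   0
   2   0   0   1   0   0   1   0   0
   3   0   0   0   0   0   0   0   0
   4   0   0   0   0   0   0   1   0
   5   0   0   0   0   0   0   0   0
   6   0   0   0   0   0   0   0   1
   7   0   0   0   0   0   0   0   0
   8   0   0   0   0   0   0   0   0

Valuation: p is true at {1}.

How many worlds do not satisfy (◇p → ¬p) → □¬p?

0

1: ◇p → ¬p is T, □¬p is T. ✓
2: ◇p → ¬p is T, □¬p is T. ✓
3: ◇p → ¬p is T, □¬p is T. ✓
4: ◇p → ¬p is T, □¬p is T. ✓
5: ◇p → ¬p is T, □¬p is T. ✓
6: ◇p → ¬p is T, □¬p is T. ✓
7: ◇p → ¬p is T, □¬p is T. ✓
8: ◇p → ¬p is T, □¬p is T. ✓
Satisfying worlds: {1, 2, 3, 4, 5, 6, 7, 8}.
So (◇p → ¬p) → □¬p fails at the other 0 worlds.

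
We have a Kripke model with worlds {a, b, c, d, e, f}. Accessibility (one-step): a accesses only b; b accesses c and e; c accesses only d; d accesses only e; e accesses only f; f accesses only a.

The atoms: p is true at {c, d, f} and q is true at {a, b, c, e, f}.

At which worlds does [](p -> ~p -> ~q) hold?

{a, b, c, d, e, f}

a: successors {b}; p -> ~p -> ~q there: b:T. ✓
b: successors {c, e}; p -> ~p -> ~q there: c:T, e:T. ✓
c: successors {d}; p -> ~p -> ~q there: d:T. ✓
d: successors {e}; p -> ~p -> ~q there: e:T. ✓
e: successors {f}; p -> ~p -> ~q there: f:T. ✓
f: successors {a}; p -> ~p -> ~q there: a:T. ✓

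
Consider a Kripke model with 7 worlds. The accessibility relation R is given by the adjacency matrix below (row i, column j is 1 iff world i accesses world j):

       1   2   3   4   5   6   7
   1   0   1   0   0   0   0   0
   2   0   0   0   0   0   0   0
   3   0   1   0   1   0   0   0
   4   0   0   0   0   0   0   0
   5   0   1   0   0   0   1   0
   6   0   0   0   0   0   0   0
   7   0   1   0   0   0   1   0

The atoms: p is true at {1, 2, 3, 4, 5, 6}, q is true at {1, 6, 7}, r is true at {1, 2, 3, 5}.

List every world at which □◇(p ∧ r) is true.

{2, 4, 6}

1: successors {2}; ◇(p ∧ r) there: 2:F. ✗
2: no successors, so □◇(p ∧ r) holds vacuously. ✓
3: successors {2, 4}; ◇(p ∧ r) there: 2:F, 4:F. ✗
4: no successors, so □◇(p ∧ r) holds vacuously. ✓
5: successors {2, 6}; ◇(p ∧ r) there: 2:F, 6:F. ✗
6: no successors, so □◇(p ∧ r) holds vacuously. ✓
7: successors {2, 6}; ◇(p ∧ r) there: 2:F, 6:F. ✗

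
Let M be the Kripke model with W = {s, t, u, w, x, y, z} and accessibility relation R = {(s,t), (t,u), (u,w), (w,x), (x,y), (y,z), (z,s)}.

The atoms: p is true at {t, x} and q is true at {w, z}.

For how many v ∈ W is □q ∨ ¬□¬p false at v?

s: □q is F, ¬□¬p is T. ✓
t: □q is F, ¬□¬p is F. ✗
u: □q is T, ¬□¬p is F. ✓
w: □q is F, ¬□¬p is T. ✓
x: □q is F, ¬□¬p is F. ✗
y: □q is T, ¬□¬p is F. ✓
z: □q is F, ¬□¬p is F. ✗
Satisfying worlds: {s, u, w, y}.
So □q ∨ ¬□¬p fails at the other 3 worlds.

3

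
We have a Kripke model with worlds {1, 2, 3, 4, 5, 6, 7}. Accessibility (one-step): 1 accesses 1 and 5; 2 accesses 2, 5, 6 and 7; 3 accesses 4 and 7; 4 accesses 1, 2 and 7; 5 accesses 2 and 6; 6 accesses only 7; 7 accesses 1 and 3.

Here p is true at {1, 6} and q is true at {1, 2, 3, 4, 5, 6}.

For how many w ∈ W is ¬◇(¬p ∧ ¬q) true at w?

3

1: ◇(¬p ∧ ¬q) is F. ✓
2: ◇(¬p ∧ ¬q) is T. ✗
3: ◇(¬p ∧ ¬q) is T. ✗
4: ◇(¬p ∧ ¬q) is T. ✗
5: ◇(¬p ∧ ¬q) is F. ✓
6: ◇(¬p ∧ ¬q) is T. ✗
7: ◇(¬p ∧ ¬q) is F. ✓
Satisfying worlds: {1, 5, 7}.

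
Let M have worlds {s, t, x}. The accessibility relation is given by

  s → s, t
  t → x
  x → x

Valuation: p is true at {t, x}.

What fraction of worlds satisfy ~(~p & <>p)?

2/3

s: ~p & <>p is T. ✗
t: ~p & <>p is F. ✓
x: ~p & <>p is F. ✓
That's 2 of 3 worlds, so 2/3.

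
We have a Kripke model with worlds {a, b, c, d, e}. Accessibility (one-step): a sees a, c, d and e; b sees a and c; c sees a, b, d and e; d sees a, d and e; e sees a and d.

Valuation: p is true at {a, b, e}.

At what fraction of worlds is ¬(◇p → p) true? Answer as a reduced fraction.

2/5

a: ◇p → p is T. ✗
b: ◇p → p is T. ✗
c: ◇p → p is F. ✓
d: ◇p → p is F. ✓
e: ◇p → p is T. ✗
That's 2 of 5 worlds, so 2/5.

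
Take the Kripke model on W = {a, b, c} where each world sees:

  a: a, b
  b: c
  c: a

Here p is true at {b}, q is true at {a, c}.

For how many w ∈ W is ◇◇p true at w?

a: successors {a, b}; ◇p there: a:T, b:F. ✓
b: successors {c}; ◇p there: c:F. ✗
c: successors {a}; ◇p there: a:T. ✓
Satisfying worlds: {a, c}.

2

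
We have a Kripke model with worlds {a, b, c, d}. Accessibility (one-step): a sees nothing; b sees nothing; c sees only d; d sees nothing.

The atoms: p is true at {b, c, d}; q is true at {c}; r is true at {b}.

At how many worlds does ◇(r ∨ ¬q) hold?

a: no successors, so ◇(r ∨ ¬q) fails. ✗
b: no successors, so ◇(r ∨ ¬q) fails. ✗
c: successors {d}; r ∨ ¬q there: d:T. ✓
d: no successors, so ◇(r ∨ ¬q) fails. ✗
Satisfying worlds: {c}.

1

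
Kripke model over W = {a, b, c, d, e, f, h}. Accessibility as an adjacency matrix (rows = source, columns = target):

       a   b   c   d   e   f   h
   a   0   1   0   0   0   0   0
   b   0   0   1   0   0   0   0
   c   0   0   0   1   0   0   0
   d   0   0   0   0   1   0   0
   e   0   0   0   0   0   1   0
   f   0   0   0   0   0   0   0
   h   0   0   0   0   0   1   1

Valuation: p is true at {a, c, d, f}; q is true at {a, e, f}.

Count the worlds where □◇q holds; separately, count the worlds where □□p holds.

For □◇q:
a: successors {b}; ◇q there: b:F. ✗
b: successors {c}; ◇q there: c:F. ✗
c: successors {d}; ◇q there: d:T. ✓
d: successors {e}; ◇q there: e:T. ✓
e: successors {f}; ◇q there: f:F. ✗
f: no successors, so □◇q holds vacuously. ✓
h: successors {f, h}; ◇q there: f:F, h:T. ✗
— 3 worlds.
For □□p:
a: successors {b}; □p there: b:T. ✓
b: successors {c}; □p there: c:T. ✓
c: successors {d}; □p there: d:F. ✗
d: successors {e}; □p there: e:T. ✓
e: successors {f}; □p there: f:T. ✓
f: no successors, so □□p holds vacuously. ✓
h: successors {f, h}; □p there: f:T, h:F. ✗
— 5 worlds.

3 and 5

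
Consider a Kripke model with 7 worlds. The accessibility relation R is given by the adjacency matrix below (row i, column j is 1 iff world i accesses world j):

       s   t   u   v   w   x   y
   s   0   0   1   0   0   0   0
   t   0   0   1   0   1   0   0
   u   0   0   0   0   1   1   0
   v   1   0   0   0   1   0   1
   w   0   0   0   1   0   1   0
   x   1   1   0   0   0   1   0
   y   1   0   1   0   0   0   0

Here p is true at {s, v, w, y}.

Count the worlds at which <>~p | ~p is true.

s: <>~p is T, ~p is F. ✓
t: <>~p is T, ~p is T. ✓
u: <>~p is T, ~p is T. ✓
v: <>~p is F, ~p is F. ✗
w: <>~p is T, ~p is F. ✓
x: <>~p is T, ~p is T. ✓
y: <>~p is T, ~p is F. ✓
Satisfying worlds: {s, t, u, w, x, y}.

6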